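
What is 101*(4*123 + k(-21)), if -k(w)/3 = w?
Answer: 56055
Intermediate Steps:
k(w) = -3*w
101*(4*123 + k(-21)) = 101*(4*123 - 3*(-21)) = 101*(492 + 63) = 101*555 = 56055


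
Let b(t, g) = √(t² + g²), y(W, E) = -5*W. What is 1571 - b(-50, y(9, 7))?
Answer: 1571 - 5*√181 ≈ 1503.7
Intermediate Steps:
b(t, g) = √(g² + t²)
1571 - b(-50, y(9, 7)) = 1571 - √((-5*9)² + (-50)²) = 1571 - √((-45)² + 2500) = 1571 - √(2025 + 2500) = 1571 - √4525 = 1571 - 5*√181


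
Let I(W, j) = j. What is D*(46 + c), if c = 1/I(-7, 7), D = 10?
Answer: 3230/7 ≈ 461.43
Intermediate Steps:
c = ⅐ (c = 1/7 = ⅐ ≈ 0.14286)
D*(46 + c) = 10*(46 + ⅐) = 10*(323/7) = 3230/7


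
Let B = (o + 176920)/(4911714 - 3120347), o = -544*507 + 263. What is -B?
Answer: 98625/1791367 ≈ 0.055056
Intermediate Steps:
o = -275545 (o = -275808 + 263 = -275545)
B = -98625/1791367 (B = (-275545 + 176920)/(4911714 - 3120347) = -98625/1791367 ≈ -0.055056)
-B = -1*(-98625/1791367) = 98625/1791367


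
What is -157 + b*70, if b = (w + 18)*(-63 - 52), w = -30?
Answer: 96443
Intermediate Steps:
b = 1380 (b = (-30 + 18)*(-63 - 52) = -12*(-115) = 1380)
-157 + b*70 = -157 + 1380*70 = -157 + 96600 = 96443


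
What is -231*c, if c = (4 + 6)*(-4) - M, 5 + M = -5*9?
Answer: -2310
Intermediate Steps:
M = -50 (M = -5 - 5*9 = -5 - 45 = -50)
c = 10 (c = (4 + 6)*(-4) - 1*(-50) = 10*(-4) + 50 = -40 + 50 = 10)
-231*c = -231*10 = -2310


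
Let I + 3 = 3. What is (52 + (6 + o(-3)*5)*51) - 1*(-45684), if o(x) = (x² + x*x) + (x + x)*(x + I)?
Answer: 55222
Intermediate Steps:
I = 0 (I = -3 + 3 = 0)
o(x) = 4*x² (o(x) = (x² + x*x) + (x + x)*(x + 0) = (x² + x²) + (2*x)*x = 2*x² + 2*x² = 4*x²)
(52 + (6 + o(-3)*5)*51) - 1*(-45684) = (52 + (6 + (4*(-3)²)*5)*51) - 1*(-45684) = (52 + (6 + (4*9)*5)*51) + 45684 = (52 + (6 + 36*5)*51) + 45684 = (52 + (6 + 180)*51) + 45684 = (52 + 186*51) + 45684 = (52 + 9486) + 45684 = 9538 + 45684 = 55222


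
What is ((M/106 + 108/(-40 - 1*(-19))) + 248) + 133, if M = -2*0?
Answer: 2631/7 ≈ 375.86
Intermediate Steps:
M = 0
((M/106 + 108/(-40 - 1*(-19))) + 248) + 133 = ((0/106 + 108/(-40 - 1*(-19))) + 248) + 133 = ((0*(1/106) + 108/(-40 + 19)) + 248) + 133 = ((0 + 108/(-21)) + 248) + 133 = ((0 + 108*(-1/21)) + 248) + 133 = ((0 - 36/7) + 248) + 133 = (-36/7 + 248) + 133 = 1700/7 + 133 = 2631/7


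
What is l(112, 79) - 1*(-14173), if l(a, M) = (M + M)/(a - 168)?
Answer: 396765/28 ≈ 14170.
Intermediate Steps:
l(a, M) = 2*M/(-168 + a) (l(a, M) = (2*M)/(-168 + a) = 2*M/(-168 + a))
l(112, 79) - 1*(-14173) = 2*79/(-168 + 112) - 1*(-14173) = 2*79/(-56) + 14173 = 2*79*(-1/56) + 14173 = -79/28 + 14173 = 396765/28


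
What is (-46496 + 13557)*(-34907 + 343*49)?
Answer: 596195900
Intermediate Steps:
(-46496 + 13557)*(-34907 + 343*49) = -32939*(-34907 + 16807) = -32939*(-18100) = 596195900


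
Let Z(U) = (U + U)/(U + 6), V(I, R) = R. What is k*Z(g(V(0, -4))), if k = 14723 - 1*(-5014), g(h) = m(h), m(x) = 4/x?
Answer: -39474/5 ≈ -7894.8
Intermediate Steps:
g(h) = 4/h
k = 19737 (k = 14723 + 5014 = 19737)
Z(U) = 2*U/(6 + U) (Z(U) = (2*U)/(6 + U) = 2*U/(6 + U))
k*Z(g(V(0, -4))) = 19737*(2*(4/(-4))/(6 + 4/(-4))) = 19737*(2*(4*(-¼))/(6 + 4*(-¼))) = 19737*(2*(-1)/(6 - 1)) = 19737*(2*(-1)/5) = 19737*(2*(-1)*(⅕)) = 19737*(-⅖) = -39474/5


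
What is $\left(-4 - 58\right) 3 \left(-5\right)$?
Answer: $930$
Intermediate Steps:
$\left(-4 - 58\right) 3 \left(-5\right) = \left(-62\right) \left(-15\right) = 930$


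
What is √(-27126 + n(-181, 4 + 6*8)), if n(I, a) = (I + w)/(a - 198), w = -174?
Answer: I*√578165986/146 ≈ 164.69*I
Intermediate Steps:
n(I, a) = (-174 + I)/(-198 + a) (n(I, a) = (I - 174)/(a - 198) = (-174 + I)/(-198 + a))
√(-27126 + n(-181, 4 + 6*8)) = √(-27126 + (-174 - 181)/(-198 + (4 + 6*8))) = √(-27126 - 355/(-198 + (4 + 48))) = √(-27126 - 355/(-198 + 52)) = √(-27126 - 355/(-146)) = √(-27126 - 1/146*(-355)) = √(-27126 + 355/146) = √(-3960041/146) = I*√578165986/146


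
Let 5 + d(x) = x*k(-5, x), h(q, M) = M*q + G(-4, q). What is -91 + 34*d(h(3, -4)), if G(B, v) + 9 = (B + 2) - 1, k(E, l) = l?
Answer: 19323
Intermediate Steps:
G(B, v) = -8 + B (G(B, v) = -9 + ((B + 2) - 1) = -9 + ((2 + B) - 1) = -9 + (1 + B) = -8 + B)
h(q, M) = -12 + M*q (h(q, M) = M*q + (-8 - 4) = M*q - 12 = -12 + M*q)
d(x) = -5 + x**2 (d(x) = -5 + x*x = -5 + x**2)
-91 + 34*d(h(3, -4)) = -91 + 34*(-5 + (-12 - 4*3)**2) = -91 + 34*(-5 + (-12 - 12)**2) = -91 + 34*(-5 + (-24)**2) = -91 + 34*(-5 + 576) = -91 + 34*571 = -91 + 19414 = 19323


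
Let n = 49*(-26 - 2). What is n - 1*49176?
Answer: -50548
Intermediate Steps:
n = -1372 (n = 49*(-28) = -1372)
n - 1*49176 = -1372 - 1*49176 = -1372 - 49176 = -50548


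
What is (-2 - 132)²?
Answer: 17956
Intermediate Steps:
(-2 - 132)² = (-134)² = 17956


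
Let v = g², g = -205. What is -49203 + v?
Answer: -7178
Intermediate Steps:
v = 42025 (v = (-205)² = 42025)
-49203 + v = -49203 + 42025 = -7178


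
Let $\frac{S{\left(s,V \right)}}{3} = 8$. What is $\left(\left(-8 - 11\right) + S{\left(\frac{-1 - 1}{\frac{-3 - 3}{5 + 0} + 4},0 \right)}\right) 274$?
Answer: $1370$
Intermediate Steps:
$S{\left(s,V \right)} = 24$ ($S{\left(s,V \right)} = 3 \cdot 8 = 24$)
$\left(\left(-8 - 11\right) + S{\left(\frac{-1 - 1}{\frac{-3 - 3}{5 + 0} + 4},0 \right)}\right) 274 = \left(\left(-8 - 11\right) + 24\right) 274 = \left(-19 + 24\right) 274 = 5 \cdot 274 = 1370$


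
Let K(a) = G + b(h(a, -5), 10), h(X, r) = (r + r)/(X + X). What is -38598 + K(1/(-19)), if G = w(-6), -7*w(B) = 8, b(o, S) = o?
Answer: -269529/7 ≈ -38504.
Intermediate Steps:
h(X, r) = r/X (h(X, r) = (2*r)/((2*X)) = (2*r)*(1/(2*X)) = r/X)
w(B) = -8/7 (w(B) = -⅐*8 = -8/7)
G = -8/7 ≈ -1.1429
K(a) = -8/7 - 5/a
-38598 + K(1/(-19)) = -38598 + (-8/7 - 5/(1/(-19))) = -38598 + (-8/7 - 5/(-1/19)) = -38598 + (-8/7 - 5*(-19)) = -38598 + (-8/7 + 95) = -38598 + 657/7 = -269529/7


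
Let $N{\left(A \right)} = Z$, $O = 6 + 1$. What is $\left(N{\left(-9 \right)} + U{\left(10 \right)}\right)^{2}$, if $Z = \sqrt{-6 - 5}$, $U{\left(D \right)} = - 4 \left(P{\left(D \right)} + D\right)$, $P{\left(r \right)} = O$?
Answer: $\left(68 - i \sqrt{11}\right)^{2} \approx 4613.0 - 451.06 i$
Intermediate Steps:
$O = 7$
$P{\left(r \right)} = 7$
$U{\left(D \right)} = -28 - 4 D$ ($U{\left(D \right)} = - 4 \left(7 + D\right) = -28 - 4 D$)
$Z = i \sqrt{11}$ ($Z = \sqrt{-11} = i \sqrt{11} \approx 3.3166 i$)
$N{\left(A \right)} = i \sqrt{11}$
$\left(N{\left(-9 \right)} + U{\left(10 \right)}\right)^{2} = \left(i \sqrt{11} - 68\right)^{2} = \left(-68 + i \sqrt{11}\right)^{2}$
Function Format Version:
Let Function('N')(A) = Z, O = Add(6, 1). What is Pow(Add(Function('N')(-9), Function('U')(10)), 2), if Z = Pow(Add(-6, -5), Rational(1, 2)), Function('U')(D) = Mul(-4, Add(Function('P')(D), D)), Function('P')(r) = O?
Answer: Pow(Add(68, Mul(-1, I, Pow(11, Rational(1, 2)))), 2) ≈ Add(4613.0, Mul(-451.06, I))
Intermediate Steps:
O = 7
Function('P')(r) = 7
Function('U')(D) = Add(-28, Mul(-4, D)) (Function('U')(D) = Mul(-4, Add(7, D)) = Add(-28, Mul(-4, D)))
Z = Mul(I, Pow(11, Rational(1, 2))) (Z = Pow(-11, Rational(1, 2)) = Mul(I, Pow(11, Rational(1, 2))) ≈ Mul(3.3166, I))
Function('N')(A) = Mul(I, Pow(11, Rational(1, 2)))
Pow(Add(Function('N')(-9), Function('U')(10)), 2) = Pow(Add(Mul(I, Pow(11, Rational(1, 2))), Add(-28, Mul(-4, 10))), 2) = Pow(Add(Mul(I, Pow(11, Rational(1, 2))), Add(-28, -40)), 2) = Pow(Add(Mul(I, Pow(11, Rational(1, 2))), -68), 2) = Pow(Add(-68, Mul(I, Pow(11, Rational(1, 2)))), 2)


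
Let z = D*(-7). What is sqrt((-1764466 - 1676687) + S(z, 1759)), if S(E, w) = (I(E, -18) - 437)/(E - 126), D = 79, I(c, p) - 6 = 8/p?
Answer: 10*I*sqrt(142786109459)/2037 ≈ 1855.0*I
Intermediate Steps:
I(c, p) = 6 + 8/p
z = -553 (z = 79*(-7) = -553)
S(E, w) = -3883/(9*(-126 + E)) (S(E, w) = ((6 + 8/(-18)) - 437)/(E - 126) = ((6 + 8*(-1/18)) - 437)/(-126 + E) = ((6 - 4/9) - 437)/(-126 + E) = (50/9 - 437)/(-126 + E) = -3883/(9*(-126 + E)))
sqrt((-1764466 - 1676687) + S(z, 1759)) = sqrt((-1764466 - 1676687) - 3883/(-1134 + 9*(-553))) = sqrt(-3441153 - 3883/(-1134 - 4977)) = sqrt(-3441153 - 3883/(-6111)) = sqrt(-3441153 - 3883*(-1/6111)) = sqrt(-3441153 + 3883/6111) = sqrt(-21028882100/6111) = 10*I*sqrt(142786109459)/2037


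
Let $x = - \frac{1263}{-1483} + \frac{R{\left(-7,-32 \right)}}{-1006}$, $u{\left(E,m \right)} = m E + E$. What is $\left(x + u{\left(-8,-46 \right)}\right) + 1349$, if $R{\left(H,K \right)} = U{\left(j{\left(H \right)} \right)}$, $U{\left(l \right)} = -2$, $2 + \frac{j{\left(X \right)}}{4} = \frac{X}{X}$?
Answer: $\frac{1275463613}{745949} \approx 1709.9$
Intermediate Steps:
$j{\left(X \right)} = -4$ ($j{\left(X \right)} = -8 + 4 \frac{X}{X} = -8 + 4 \cdot 1 = -8 + 4 = -4$)
$R{\left(H,K \right)} = -2$
$u{\left(E,m \right)} = E + E m$ ($u{\left(E,m \right)} = E m + E = E + E m$)
$x = \frac{636772}{745949}$ ($x = - \frac{1263}{-1483} - \frac{2}{-1006} = \left(-1263\right) \left(- \frac{1}{1483}\right) - - \frac{1}{503} = \frac{1263}{1483} + \frac{1}{503} = \frac{636772}{745949} \approx 0.85364$)
$\left(x + u{\left(-8,-46 \right)}\right) + 1349 = \left(\frac{636772}{745949} - 8 \left(1 - 46\right)\right) + 1349 = \left(\frac{636772}{745949} - -360\right) + 1349 = \left(\frac{636772}{745949} + 360\right) + 1349 = \frac{269178412}{745949} + 1349 = \frac{1275463613}{745949}$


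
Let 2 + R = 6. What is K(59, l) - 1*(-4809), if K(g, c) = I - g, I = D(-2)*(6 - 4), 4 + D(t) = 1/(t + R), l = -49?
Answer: 4743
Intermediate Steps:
R = 4 (R = -2 + 6 = 4)
D(t) = -4 + 1/(4 + t) (D(t) = -4 + 1/(t + 4) = -4 + 1/(4 + t))
I = -7 (I = ((-15 - 4*(-2))/(4 - 2))*(6 - 4) = ((-15 + 8)/2)*2 = ((½)*(-7))*2 = -7/2*2 = -7)
K(g, c) = -7 - g
K(59, l) - 1*(-4809) = (-7 - 1*59) - 1*(-4809) = (-7 - 59) + 4809 = -66 + 4809 = 4743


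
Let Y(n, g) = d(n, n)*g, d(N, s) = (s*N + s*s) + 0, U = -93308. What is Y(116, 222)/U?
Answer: -1493616/23327 ≈ -64.030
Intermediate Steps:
d(N, s) = s**2 + N*s (d(N, s) = (N*s + s**2) + 0 = (s**2 + N*s) + 0 = s**2 + N*s)
Y(n, g) = 2*g*n**2 (Y(n, g) = (n*(n + n))*g = (n*(2*n))*g = (2*n**2)*g = 2*g*n**2)
Y(116, 222)/U = (2*222*116**2)/(-93308) = (2*222*13456)*(-1/93308) = 5974464*(-1/93308) = -1493616/23327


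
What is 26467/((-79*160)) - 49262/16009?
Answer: -1046381883/202353760 ≈ -5.1711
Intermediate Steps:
26467/((-79*160)) - 49262/16009 = 26467/(-12640) - 49262*1/16009 = 26467*(-1/12640) - 49262/16009 = -26467/12640 - 49262/16009 = -1046381883/202353760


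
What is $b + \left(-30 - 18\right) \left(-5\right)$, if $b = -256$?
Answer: $-16$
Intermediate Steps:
$b + \left(-30 - 18\right) \left(-5\right) = -256 + \left(-30 - 18\right) \left(-5\right) = -256 - -240 = -256 + 240 = -16$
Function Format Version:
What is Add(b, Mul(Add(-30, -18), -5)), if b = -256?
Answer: -16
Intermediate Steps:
Add(b, Mul(Add(-30, -18), -5)) = Add(-256, Mul(Add(-30, -18), -5)) = Add(-256, Mul(-48, -5)) = Add(-256, 240) = -16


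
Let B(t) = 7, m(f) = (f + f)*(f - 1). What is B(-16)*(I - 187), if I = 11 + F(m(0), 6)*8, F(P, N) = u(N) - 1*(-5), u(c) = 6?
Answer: -616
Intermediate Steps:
m(f) = 2*f*(-1 + f) (m(f) = (2*f)*(-1 + f) = 2*f*(-1 + f))
F(P, N) = 11 (F(P, N) = 6 - 1*(-5) = 6 + 5 = 11)
I = 99 (I = 11 + 11*8 = 11 + 88 = 99)
B(-16)*(I - 187) = 7*(99 - 187) = 7*(-88) = -616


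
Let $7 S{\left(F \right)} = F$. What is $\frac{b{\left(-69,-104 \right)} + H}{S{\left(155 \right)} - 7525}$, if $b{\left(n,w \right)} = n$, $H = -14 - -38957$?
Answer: $- \frac{136059}{26260} \approx -5.1812$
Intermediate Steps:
$H = 38943$ ($H = -14 + 38957 = 38943$)
$S{\left(F \right)} = \frac{F}{7}$
$\frac{b{\left(-69,-104 \right)} + H}{S{\left(155 \right)} - 7525} = \frac{-69 + 38943}{\frac{1}{7} \cdot 155 - 7525} = \frac{38874}{\frac{155}{7} - 7525} = \frac{38874}{- \frac{52520}{7}} = 38874 \left(- \frac{7}{52520}\right) = - \frac{136059}{26260}$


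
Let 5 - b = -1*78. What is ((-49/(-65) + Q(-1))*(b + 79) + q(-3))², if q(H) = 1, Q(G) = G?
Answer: 6385729/4225 ≈ 1511.4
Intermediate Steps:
b = 83 (b = 5 - (-1)*78 = 5 - 1*(-78) = 5 + 78 = 83)
((-49/(-65) + Q(-1))*(b + 79) + q(-3))² = ((-49/(-65) - 1)*(83 + 79) + 1)² = ((-49*(-1/65) - 1)*162 + 1)² = ((49/65 - 1)*162 + 1)² = (-16/65*162 + 1)² = (-2592/65 + 1)² = (-2527/65)² = 6385729/4225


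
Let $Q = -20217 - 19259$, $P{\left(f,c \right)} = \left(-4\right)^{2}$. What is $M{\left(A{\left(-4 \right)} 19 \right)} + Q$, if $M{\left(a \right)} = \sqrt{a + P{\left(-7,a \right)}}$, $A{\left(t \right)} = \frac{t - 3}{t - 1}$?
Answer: $-39476 + \frac{\sqrt{1065}}{5} \approx -39470.0$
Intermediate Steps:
$A{\left(t \right)} = \frac{-3 + t}{-1 + t}$
$P{\left(f,c \right)} = 16$
$Q = -39476$ ($Q = -20217 - 19259 = -39476$)
$M{\left(a \right)} = \sqrt{16 + a}$ ($M{\left(a \right)} = \sqrt{a + 16} = \sqrt{16 + a}$)
$M{\left(A{\left(-4 \right)} 19 \right)} + Q = \sqrt{16 + \frac{-3 - 4}{-1 - 4} \cdot 19} - 39476 = \sqrt{16 + \frac{1}{-5} \left(-7\right) 19} - 39476 = \sqrt{16 + \left(- \frac{1}{5}\right) \left(-7\right) 19} - 39476 = \sqrt{16 + \frac{7}{5} \cdot 19} - 39476 = \sqrt{16 + \frac{133}{5}} - 39476 = \sqrt{\frac{213}{5}} - 39476 = \frac{\sqrt{1065}}{5} - 39476 = -39476 + \frac{\sqrt{1065}}{5}$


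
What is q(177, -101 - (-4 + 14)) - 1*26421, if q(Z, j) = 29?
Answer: -26392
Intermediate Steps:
q(177, -101 - (-4 + 14)) - 1*26421 = 29 - 1*26421 = 29 - 26421 = -26392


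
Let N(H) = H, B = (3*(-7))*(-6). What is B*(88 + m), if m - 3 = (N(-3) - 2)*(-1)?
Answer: 12096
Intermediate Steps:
B = 126 (B = -21*(-6) = 126)
m = 8 (m = 3 + (-3 - 2)*(-1) = 3 - 5*(-1) = 3 + 5 = 8)
B*(88 + m) = 126*(88 + 8) = 126*96 = 12096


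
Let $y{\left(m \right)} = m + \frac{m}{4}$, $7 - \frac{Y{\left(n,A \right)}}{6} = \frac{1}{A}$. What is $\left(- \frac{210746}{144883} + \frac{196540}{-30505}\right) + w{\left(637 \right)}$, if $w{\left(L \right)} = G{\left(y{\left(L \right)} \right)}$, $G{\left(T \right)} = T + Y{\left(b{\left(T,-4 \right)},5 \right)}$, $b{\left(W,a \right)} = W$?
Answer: $\frac{14658275488403}{17678623660} \approx 829.15$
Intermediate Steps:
$Y{\left(n,A \right)} = 42 - \frac{6}{A}$
$y{\left(m \right)} = \frac{5 m}{4}$ ($y{\left(m \right)} = m + m \frac{1}{4} = m + \frac{m}{4} = \frac{5 m}{4}$)
$G{\left(T \right)} = \frac{204}{5} + T$ ($G{\left(T \right)} = T + \left(42 - \frac{6}{5}\right) = T + \frac{204}{5} = \frac{204}{5} + T$)
$w{\left(L \right)} = \frac{204}{5} + \frac{5 L}{4}$
$\left(- \frac{210746}{144883} + \frac{196540}{-30505}\right) + w{\left(637 \right)} = \left(- \frac{210746}{144883} + \frac{196540}{-30505}\right) + \left(\frac{204}{5} + \frac{5}{4} \cdot 637\right) = \left(\left(-210746\right) \frac{1}{144883} + 196540 \left(- \frac{1}{30505}\right)\right) + \left(\frac{204}{5} + \frac{3185}{4}\right) = \left(- \frac{210746}{144883} - \frac{39308}{6101}\right) + \frac{16741}{20} = - \frac{6980822310}{883931183} + \frac{16741}{20} = \frac{14658275488403}{17678623660}$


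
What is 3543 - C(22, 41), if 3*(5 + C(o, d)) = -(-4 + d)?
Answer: 10681/3 ≈ 3560.3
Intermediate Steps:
C(o, d) = -11/3 - d/3 (C(o, d) = -5 + (-(-4 + d))/3 = -5 + (4 - d)/3 = -5 + (4/3 - d/3) = -11/3 - d/3)
3543 - C(22, 41) = 3543 - (-11/3 - ⅓*41) = 3543 - (-11/3 - 41/3) = 3543 - 1*(-52/3) = 3543 + 52/3 = 10681/3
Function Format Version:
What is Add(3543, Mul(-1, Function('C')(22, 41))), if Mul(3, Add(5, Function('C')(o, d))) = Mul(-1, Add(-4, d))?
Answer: Rational(10681, 3) ≈ 3560.3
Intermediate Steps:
Function('C')(o, d) = Add(Rational(-11, 3), Mul(Rational(-1, 3), d)) (Function('C')(o, d) = Add(-5, Mul(Rational(1, 3), Mul(-1, Add(-4, d)))) = Add(-5, Mul(Rational(1, 3), Add(4, Mul(-1, d)))) = Add(-5, Add(Rational(4, 3), Mul(Rational(-1, 3), d))) = Add(Rational(-11, 3), Mul(Rational(-1, 3), d)))
Add(3543, Mul(-1, Function('C')(22, 41))) = Add(3543, Mul(-1, Add(Rational(-11, 3), Mul(Rational(-1, 3), 41)))) = Add(3543, Mul(-1, Add(Rational(-11, 3), Rational(-41, 3)))) = Add(3543, Mul(-1, Rational(-52, 3))) = Add(3543, Rational(52, 3)) = Rational(10681, 3)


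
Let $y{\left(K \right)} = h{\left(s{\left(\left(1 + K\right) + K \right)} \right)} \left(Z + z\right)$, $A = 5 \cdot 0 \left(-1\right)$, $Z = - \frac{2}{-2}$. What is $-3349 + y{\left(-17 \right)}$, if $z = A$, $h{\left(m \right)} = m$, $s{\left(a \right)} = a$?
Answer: $-3382$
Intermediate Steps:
$Z = 1$ ($Z = \left(-2\right) \left(- \frac{1}{2}\right) = 1$)
$A = 0$ ($A = 0 \left(-1\right) = 0$)
$z = 0$
$y{\left(K \right)} = 1 + 2 K$ ($y{\left(K \right)} = \left(\left(1 + K\right) + K\right) \left(1 + 0\right) = \left(1 + 2 K\right) 1 = 1 + 2 K$)
$-3349 + y{\left(-17 \right)} = -3349 + \left(1 + 2 \left(-17\right)\right) = -3349 + \left(1 - 34\right) = -3349 - 33 = -3382$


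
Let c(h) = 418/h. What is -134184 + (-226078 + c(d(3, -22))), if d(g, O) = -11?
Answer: -360300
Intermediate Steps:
-134184 + (-226078 + c(d(3, -22))) = -134184 + (-226078 + 418/(-11)) = -134184 + (-226078 + 418*(-1/11)) = -134184 + (-226078 - 38) = -134184 - 226116 = -360300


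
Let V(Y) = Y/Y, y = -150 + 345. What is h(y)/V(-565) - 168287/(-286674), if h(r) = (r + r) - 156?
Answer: 67250003/286674 ≈ 234.59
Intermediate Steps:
y = 195
V(Y) = 1
h(r) = -156 + 2*r (h(r) = 2*r - 156 = -156 + 2*r)
h(y)/V(-565) - 168287/(-286674) = (-156 + 2*195)/1 - 168287/(-286674) = (-156 + 390)*1 - 168287*(-1/286674) = 234*1 + 168287/286674 = 234 + 168287/286674 = 67250003/286674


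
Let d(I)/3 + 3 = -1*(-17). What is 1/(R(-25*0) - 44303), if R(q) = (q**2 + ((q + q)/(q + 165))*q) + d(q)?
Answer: -1/44261 ≈ -2.2593e-5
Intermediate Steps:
d(I) = 42 (d(I) = -9 + 3*(-1*(-17)) = -9 + 3*17 = -9 + 51 = 42)
R(q) = 42 + q**2 + 2*q**2/(165 + q) (R(q) = (q**2 + ((q + q)/(q + 165))*q) + 42 = (q**2 + ((2*q)/(165 + q))*q) + 42 = (q**2 + (2*q/(165 + q))*q) + 42 = (q**2 + 2*q**2/(165 + q)) + 42 = 42 + q**2 + 2*q**2/(165 + q))
1/(R(-25*0) - 44303) = 1/((6930 + (-25*0)**3 + 42*(-25*0) + 167*(-25*0)**2)/(165 - 25*0) - 44303) = 1/((6930 + 0**3 + 42*0 + 167*0**2)/(165 + 0) - 44303) = 1/((6930 + 0 + 0 + 167*0)/165 - 44303) = 1/((6930 + 0 + 0 + 0)/165 - 44303) = 1/((1/165)*6930 - 44303) = 1/(42 - 44303) = 1/(-44261) = -1/44261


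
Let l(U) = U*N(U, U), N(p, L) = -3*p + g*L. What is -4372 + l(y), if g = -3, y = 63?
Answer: -28186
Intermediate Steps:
N(p, L) = -3*L - 3*p (N(p, L) = -3*p - 3*L = -3*L - 3*p)
l(U) = -6*U**2 (l(U) = U*(-3*U - 3*U) = U*(-6*U) = -6*U**2)
-4372 + l(y) = -4372 - 6*63**2 = -4372 - 6*3969 = -4372 - 23814 = -28186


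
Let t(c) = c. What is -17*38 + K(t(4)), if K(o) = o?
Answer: -642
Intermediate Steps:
-17*38 + K(t(4)) = -17*38 + 4 = -646 + 4 = -642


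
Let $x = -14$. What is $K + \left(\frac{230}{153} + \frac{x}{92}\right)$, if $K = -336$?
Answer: $- \frac{2355259}{7038} \approx -334.65$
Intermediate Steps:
$K + \left(\frac{230}{153} + \frac{x}{92}\right) = -336 + \left(\frac{230}{153} - \frac{14}{92}\right) = -336 + \left(230 \cdot \frac{1}{153} - \frac{7}{46}\right) = -336 + \left(\frac{230}{153} - \frac{7}{46}\right) = -336 + \frac{9509}{7038} = - \frac{2355259}{7038}$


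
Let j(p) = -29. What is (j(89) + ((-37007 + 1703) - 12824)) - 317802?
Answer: -365959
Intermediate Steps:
(j(89) + ((-37007 + 1703) - 12824)) - 317802 = (-29 + ((-37007 + 1703) - 12824)) - 317802 = (-29 + (-35304 - 12824)) - 317802 = (-29 - 48128) - 317802 = -48157 - 317802 = -365959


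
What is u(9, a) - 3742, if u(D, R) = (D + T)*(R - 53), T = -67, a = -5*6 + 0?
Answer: 1072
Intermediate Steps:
a = -30 (a = -30 + 0 = -30)
u(D, R) = (-67 + D)*(-53 + R) (u(D, R) = (D - 67)*(R - 53) = (-67 + D)*(-53 + R))
u(9, a) - 3742 = (3551 - 67*(-30) - 53*9 + 9*(-30)) - 3742 = (3551 + 2010 - 477 - 270) - 3742 = 4814 - 3742 = 1072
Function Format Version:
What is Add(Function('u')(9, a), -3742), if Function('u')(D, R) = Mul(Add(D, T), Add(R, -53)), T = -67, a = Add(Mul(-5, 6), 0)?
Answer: 1072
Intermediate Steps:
a = -30 (a = Add(-30, 0) = -30)
Function('u')(D, R) = Mul(Add(-67, D), Add(-53, R)) (Function('u')(D, R) = Mul(Add(D, -67), Add(R, -53)) = Mul(Add(-67, D), Add(-53, R)))
Add(Function('u')(9, a), -3742) = Add(Add(3551, Mul(-67, -30), Mul(-53, 9), Mul(9, -30)), -3742) = Add(Add(3551, 2010, -477, -270), -3742) = Add(4814, -3742) = 1072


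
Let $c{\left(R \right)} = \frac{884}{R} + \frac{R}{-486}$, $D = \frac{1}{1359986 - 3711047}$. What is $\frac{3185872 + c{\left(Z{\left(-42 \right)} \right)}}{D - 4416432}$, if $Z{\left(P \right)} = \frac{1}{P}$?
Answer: $- \frac{16789752745288141}{23549326745912604} \approx -0.71296$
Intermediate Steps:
$D = - \frac{1}{2351061}$ ($D = \frac{1}{-2351061} = - \frac{1}{2351061} \approx -4.2534 \cdot 10^{-7}$)
$c{\left(R \right)} = \frac{884}{R} - \frac{R}{486}$ ($c{\left(R \right)} = \frac{884}{R} + R \left(- \frac{1}{486}\right) = \frac{884}{R} - \frac{R}{486}$)
$\frac{3185872 + c{\left(Z{\left(-42 \right)} \right)}}{D - 4416432} = \frac{3185872 + \left(\frac{884}{\frac{1}{-42}} - \frac{1}{486 \left(-42\right)}\right)}{- \frac{1}{2351061} - 4416432} = \frac{3185872 + \left(\frac{884}{- \frac{1}{42}} - - \frac{1}{20412}\right)}{- \frac{10383301034353}{2351061}} = \left(3185872 + \left(884 \left(-42\right) + \frac{1}{20412}\right)\right) \left(- \frac{2351061}{10383301034353}\right) = \left(3185872 + \left(-37128 + \frac{1}{20412}\right)\right) \left(- \frac{2351061}{10383301034353}\right) = \left(3185872 - \frac{757856735}{20412}\right) \left(- \frac{2351061}{10383301034353}\right) = \frac{64272162529}{20412} \left(- \frac{2351061}{10383301034353}\right) = - \frac{16789752745288141}{23549326745912604}$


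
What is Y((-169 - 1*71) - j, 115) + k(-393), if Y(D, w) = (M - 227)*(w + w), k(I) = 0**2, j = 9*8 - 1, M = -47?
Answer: -63020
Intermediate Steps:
j = 71 (j = 72 - 1 = 71)
k(I) = 0
Y(D, w) = -548*w (Y(D, w) = (-47 - 227)*(w + w) = -548*w)
Y((-169 - 1*71) - j, 115) + k(-393) = -548*115 + 0 = -63020 + 0 = -63020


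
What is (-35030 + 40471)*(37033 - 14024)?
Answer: 125191969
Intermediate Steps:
(-35030 + 40471)*(37033 - 14024) = 5441*23009 = 125191969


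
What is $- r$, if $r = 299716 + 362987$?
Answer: $-662703$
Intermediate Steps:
$r = 662703$
$- r = \left(-1\right) 662703 = -662703$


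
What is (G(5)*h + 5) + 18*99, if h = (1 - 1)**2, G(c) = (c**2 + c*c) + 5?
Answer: 1787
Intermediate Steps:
G(c) = 5 + 2*c**2 (G(c) = (c**2 + c**2) + 5 = 2*c**2 + 5 = 5 + 2*c**2)
h = 0 (h = 0**2 = 0)
(G(5)*h + 5) + 18*99 = ((5 + 2*5**2)*0 + 5) + 18*99 = ((5 + 2*25)*0 + 5) + 1782 = ((5 + 50)*0 + 5) + 1782 = (55*0 + 5) + 1782 = (0 + 5) + 1782 = 5 + 1782 = 1787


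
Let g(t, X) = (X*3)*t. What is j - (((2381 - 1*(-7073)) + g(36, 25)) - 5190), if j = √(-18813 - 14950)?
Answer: -6964 + I*√33763 ≈ -6964.0 + 183.75*I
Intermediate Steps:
j = I*√33763 (j = √(-33763) = I*√33763 ≈ 183.75*I)
g(t, X) = 3*X*t (g(t, X) = (3*X)*t = 3*X*t)
j - (((2381 - 1*(-7073)) + g(36, 25)) - 5190) = I*√33763 - (((2381 - 1*(-7073)) + 3*25*36) - 5190) = I*√33763 - (((2381 + 7073) + 2700) - 5190) = I*√33763 - ((9454 + 2700) - 5190) = I*√33763 - (12154 - 5190) = I*√33763 - 1*6964 = I*√33763 - 6964 = -6964 + I*√33763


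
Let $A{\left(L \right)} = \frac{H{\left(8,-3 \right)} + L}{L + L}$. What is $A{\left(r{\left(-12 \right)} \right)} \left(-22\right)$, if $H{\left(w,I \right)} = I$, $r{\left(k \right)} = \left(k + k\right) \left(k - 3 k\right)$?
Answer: $- \frac{2123}{192} \approx -11.057$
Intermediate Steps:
$r{\left(k \right)} = - 4 k^{2}$ ($r{\left(k \right)} = 2 k \left(- 2 k\right) = - 4 k^{2}$)
$A{\left(L \right)} = \frac{-3 + L}{2 L}$ ($A{\left(L \right)} = \frac{-3 + L}{L + L} = \frac{-3 + L}{2 L}$)
$A{\left(r{\left(-12 \right)} \right)} \left(-22\right) = \frac{-3 - 4 \left(-12\right)^{2}}{2 \left(- 4 \left(-12\right)^{2}\right)} \left(-22\right) = \frac{-3 - 576}{2 \left(\left(-4\right) 144\right)} \left(-22\right) = \frac{-3 - 576}{2 \left(-576\right)} \left(-22\right) = \frac{1}{2} \left(- \frac{1}{576}\right) \left(-579\right) \left(-22\right) = \frac{193}{384} \left(-22\right) = - \frac{2123}{192}$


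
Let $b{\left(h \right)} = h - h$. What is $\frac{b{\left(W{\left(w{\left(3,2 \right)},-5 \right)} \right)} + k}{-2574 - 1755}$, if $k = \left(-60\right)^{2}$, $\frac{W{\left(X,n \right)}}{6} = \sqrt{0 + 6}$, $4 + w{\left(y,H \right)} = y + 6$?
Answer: $- \frac{400}{481} \approx -0.8316$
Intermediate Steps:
$w{\left(y,H \right)} = 2 + y$ ($w{\left(y,H \right)} = -4 + \left(y + 6\right) = -4 + \left(6 + y\right) = 2 + y$)
$W{\left(X,n \right)} = 6 \sqrt{6}$ ($W{\left(X,n \right)} = 6 \sqrt{0 + 6} = 6 \sqrt{6}$)
$b{\left(h \right)} = 0$
$k = 3600$
$\frac{b{\left(W{\left(w{\left(3,2 \right)},-5 \right)} \right)} + k}{-2574 - 1755} = \frac{0 + 3600}{-2574 - 1755} = \frac{3600}{-4329} = 3600 \left(- \frac{1}{4329}\right) = - \frac{400}{481}$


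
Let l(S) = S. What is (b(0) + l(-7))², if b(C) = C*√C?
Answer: 49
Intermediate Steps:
b(C) = C^(3/2)
(b(0) + l(-7))² = (0^(3/2) - 7)² = (0 - 7)² = (-7)² = 49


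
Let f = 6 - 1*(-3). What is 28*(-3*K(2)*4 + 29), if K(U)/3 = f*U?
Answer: -17332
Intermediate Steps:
f = 9 (f = 6 + 3 = 9)
K(U) = 27*U (K(U) = 3*(9*U) = 27*U)
28*(-3*K(2)*4 + 29) = 28*(-81*2*4 + 29) = 28*(-3*54*4 + 29) = 28*(-162*4 + 29) = 28*(-648 + 29) = 28*(-619) = -17332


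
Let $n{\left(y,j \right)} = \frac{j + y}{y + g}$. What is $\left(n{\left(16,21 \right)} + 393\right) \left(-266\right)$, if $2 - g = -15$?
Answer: $- \frac{3459596}{33} \approx -1.0484 \cdot 10^{5}$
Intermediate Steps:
$g = 17$ ($g = 2 - -15 = 2 + 15 = 17$)
$n{\left(y,j \right)} = \frac{j + y}{17 + y}$ ($n{\left(y,j \right)} = \frac{j + y}{y + 17} = \frac{j + y}{17 + y}$)
$\left(n{\left(16,21 \right)} + 393\right) \left(-266\right) = \left(\frac{21 + 16}{17 + 16} + 393\right) \left(-266\right) = \left(\frac{1}{33} \cdot 37 + 393\right) \left(-266\right) = \left(\frac{37}{33} + 393\right) \left(-266\right) = \frac{13006}{33} \left(-266\right) = - \frac{3459596}{33}$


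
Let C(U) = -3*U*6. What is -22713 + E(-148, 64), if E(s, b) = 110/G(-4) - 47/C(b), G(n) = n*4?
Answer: -26173249/1152 ≈ -22720.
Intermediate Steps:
C(U) = -18*U
G(n) = 4*n
E(s, b) = -55/8 + 47/(18*b) (E(s, b) = 110/((4*(-4))) - 47*(-1/(18*b)) = 110/(-16) - (-47)/(18*b) = 110*(-1/16) + 47/(18*b) = -55/8 + 47/(18*b))
-22713 + E(-148, 64) = -22713 + (1/72)*(188 - 495*64)/64 = -22713 + (1/72)*(1/64)*(188 - 31680) = -22713 + (1/72)*(1/64)*(-31492) = -22713 - 7873/1152 = -26173249/1152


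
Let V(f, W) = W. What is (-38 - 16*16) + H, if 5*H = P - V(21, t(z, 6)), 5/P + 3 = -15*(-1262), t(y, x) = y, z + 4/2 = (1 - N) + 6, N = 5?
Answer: -5564537/18927 ≈ -294.00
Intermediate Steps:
z = 0 (z = -2 + ((1 - 1*5) + 6) = -2 + ((1 - 5) + 6) = -2 + (-4 + 6) = -2 + 2 = 0)
P = 5/18927 (P = 5/(-3 - 15*(-1262)) = 5/(-3 + 18930) = 5/18927 ≈ 0.00026417)
H = 1/18927 (H = (5/18927 - 1*0)/5 = (5/18927 + 0)/5 = (⅕)*(5/18927) = 1/18927 ≈ 5.2835e-5)
(-38 - 16*16) + H = (-38 - 16*16) + 1/18927 = (-38 - 256) + 1/18927 = -294 + 1/18927 = -5564537/18927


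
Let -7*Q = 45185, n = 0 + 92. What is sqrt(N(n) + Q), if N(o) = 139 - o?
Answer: 6*I*sqrt(178) ≈ 80.05*I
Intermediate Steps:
n = 92
Q = -6455 (Q = -1/7*45185 = -6455)
sqrt(N(n) + Q) = sqrt((139 - 1*92) - 6455) = sqrt((139 - 92) - 6455) = sqrt(47 - 6455) = sqrt(-6408) = 6*I*sqrt(178)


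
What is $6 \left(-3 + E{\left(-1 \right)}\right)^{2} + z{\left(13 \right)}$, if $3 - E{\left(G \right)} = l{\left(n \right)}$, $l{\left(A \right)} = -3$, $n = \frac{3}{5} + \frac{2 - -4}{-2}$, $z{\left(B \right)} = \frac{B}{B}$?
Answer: $55$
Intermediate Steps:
$z{\left(B \right)} = 1$
$n = - \frac{12}{5}$ ($n = 3 \cdot \frac{1}{5} + \left(2 + 4\right) \left(- \frac{1}{2}\right) = \frac{3}{5} + 6 \left(- \frac{1}{2}\right) = \frac{3}{5} - 3 = - \frac{12}{5} \approx -2.4$)
$E{\left(G \right)} = 6$ ($E{\left(G \right)} = 3 - -3 = 3 + 3 = 6$)
$6 \left(-3 + E{\left(-1 \right)}\right)^{2} + z{\left(13 \right)} = 6 \left(-3 + 6\right)^{2} + 1 = 6 \cdot 3^{2} + 1 = 6 \cdot 9 + 1 = 54 + 1 = 55$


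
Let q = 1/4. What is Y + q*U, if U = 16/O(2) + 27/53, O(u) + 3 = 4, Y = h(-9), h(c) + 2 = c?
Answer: -1457/212 ≈ -6.8726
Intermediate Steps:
h(c) = -2 + c
Y = -11 (Y = -2 - 9 = -11)
O(u) = 1 (O(u) = -3 + 4 = 1)
q = ¼ ≈ 0.25000
U = 875/53 (U = 16/1 + 27/53 = 16*1 + 27*(1/53) = 16 + 27/53 = 875/53 ≈ 16.509)
Y + q*U = -11 + (¼)*(875/53) = -11 + 875/212 = -1457/212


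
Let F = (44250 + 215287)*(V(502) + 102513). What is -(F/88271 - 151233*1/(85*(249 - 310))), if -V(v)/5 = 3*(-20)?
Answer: -138368736245628/457685135 ≈ -3.0232e+5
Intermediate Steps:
V(v) = 300 (V(v) = -15*(-20) = -5*(-60) = 300)
F = 26683777581 (F = (44250 + 215287)*(300 + 102513) = 259537*102813 = 26683777581)
-(F/88271 - 151233*1/(85*(249 - 310))) = -(26683777581/88271 - 151233*1/(85*(249 - 310))) = -(26683777581*(1/88271) - 151233/((-61*85))) = -(26683777581/88271 - 151233/(-5185)) = -(26683777581/88271 - 151233*(-1/5185)) = -(26683777581/88271 + 151233/5185) = -1*138368736245628/457685135 = -138368736245628/457685135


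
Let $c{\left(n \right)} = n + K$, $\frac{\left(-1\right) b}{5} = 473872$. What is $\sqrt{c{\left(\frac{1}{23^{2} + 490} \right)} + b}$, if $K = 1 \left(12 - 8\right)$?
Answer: $\frac{i \sqrt{2460246864497}}{1019} \approx 1539.3 i$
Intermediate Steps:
$b = -2369360$ ($b = \left(-5\right) 473872 = -2369360$)
$K = 4$ ($K = 1 \cdot 4 = 4$)
$c{\left(n \right)} = 4 + n$ ($c{\left(n \right)} = n + 4 = 4 + n$)
$\sqrt{c{\left(\frac{1}{23^{2} + 490} \right)} + b} = \sqrt{\left(4 + \frac{1}{23^{2} + 490}\right) - 2369360} = \sqrt{\left(4 + \frac{1}{529 + 490}\right) - 2369360} = \sqrt{\left(4 + \frac{1}{1019}\right) - 2369360} = \sqrt{\frac{4077}{1019} - 2369360} = \sqrt{- \frac{2414373763}{1019}} = \frac{i \sqrt{2460246864497}}{1019}$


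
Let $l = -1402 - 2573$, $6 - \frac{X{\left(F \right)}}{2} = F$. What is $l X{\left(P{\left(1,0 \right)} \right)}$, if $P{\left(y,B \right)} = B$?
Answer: $-47700$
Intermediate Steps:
$X{\left(F \right)} = 12 - 2 F$
$l = -3975$
$l X{\left(P{\left(1,0 \right)} \right)} = - 3975 \left(12 - 0\right) = - 3975 \left(12 + 0\right) = \left(-3975\right) 12 = -47700$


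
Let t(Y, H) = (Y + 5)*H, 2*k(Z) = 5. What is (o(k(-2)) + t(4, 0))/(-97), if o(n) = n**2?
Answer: -25/388 ≈ -0.064433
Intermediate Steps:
k(Z) = 5/2 (k(Z) = (1/2)*5 = 5/2)
t(Y, H) = H*(5 + Y) (t(Y, H) = (5 + Y)*H = H*(5 + Y))
(o(k(-2)) + t(4, 0))/(-97) = ((5/2)**2 + 0*(5 + 4))/(-97) = (25/4 + 0*9)*(-1/97) = (25/4 + 0)*(-1/97) = (25/4)*(-1/97) = -25/388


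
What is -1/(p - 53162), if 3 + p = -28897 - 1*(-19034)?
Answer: 1/63028 ≈ 1.5866e-5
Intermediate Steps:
p = -9866 (p = -3 + (-28897 - 1*(-19034)) = -3 + (-28897 + 19034) = -3 - 9863 = -9866)
-1/(p - 53162) = -1/(-9866 - 53162) = -1/(-63028) = -1*(-1/63028) = 1/63028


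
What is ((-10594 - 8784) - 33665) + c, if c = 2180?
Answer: -50863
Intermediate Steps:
((-10594 - 8784) - 33665) + c = ((-10594 - 8784) - 33665) + 2180 = (-19378 - 33665) + 2180 = -53043 + 2180 = -50863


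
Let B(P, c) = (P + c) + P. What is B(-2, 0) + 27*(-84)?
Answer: -2272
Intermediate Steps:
B(P, c) = c + 2*P
B(-2, 0) + 27*(-84) = (0 + 2*(-2)) + 27*(-84) = (0 - 4) - 2268 = -4 - 2268 = -2272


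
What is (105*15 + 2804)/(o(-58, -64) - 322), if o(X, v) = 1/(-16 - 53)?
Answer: -302151/22219 ≈ -13.599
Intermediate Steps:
o(X, v) = -1/69 (o(X, v) = 1/(-69) = -1/69)
(105*15 + 2804)/(o(-58, -64) - 322) = (105*15 + 2804)/(-1/69 - 322) = (1575 + 2804)/(-22219/69) = 4379*(-69/22219) = -302151/22219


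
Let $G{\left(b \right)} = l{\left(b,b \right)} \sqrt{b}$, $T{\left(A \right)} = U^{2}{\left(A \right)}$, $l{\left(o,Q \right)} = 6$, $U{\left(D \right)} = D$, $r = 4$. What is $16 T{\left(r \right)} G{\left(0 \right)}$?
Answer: $0$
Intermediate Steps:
$T{\left(A \right)} = A^{2}$
$G{\left(b \right)} = 6 \sqrt{b}$
$16 T{\left(r \right)} G{\left(0 \right)} = 16 \cdot 4^{2} \cdot 6 \sqrt{0} = 16 \cdot 16 \cdot 6 \cdot 0 = 256 \cdot 0 = 0$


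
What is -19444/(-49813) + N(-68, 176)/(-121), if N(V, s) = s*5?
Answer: -3771156/547943 ≈ -6.8824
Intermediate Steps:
N(V, s) = 5*s
-19444/(-49813) + N(-68, 176)/(-121) = -19444/(-49813) + (5*176)/(-121) = -19444*(-1/49813) + 880*(-1/121) = 19444/49813 - 80/11 = -3771156/547943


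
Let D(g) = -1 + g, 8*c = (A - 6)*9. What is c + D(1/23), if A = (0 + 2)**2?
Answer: -295/92 ≈ -3.2065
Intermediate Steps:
A = 4 (A = 2**2 = 4)
c = -9/4 (c = ((4 - 6)*9)/8 = (-2*9)/8 = (1/8)*(-18) = -9/4 ≈ -2.2500)
c + D(1/23) = -9/4 + (-1 + 1/23) = -9/4 - 22/23 = -295/92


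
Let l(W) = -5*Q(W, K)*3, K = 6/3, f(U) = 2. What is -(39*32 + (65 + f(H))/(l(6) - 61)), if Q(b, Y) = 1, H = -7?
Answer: -94781/76 ≈ -1247.1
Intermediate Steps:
K = 2 (K = 6*(⅓) = 2)
l(W) = -15 (l(W) = -5*1*3 = -5*3 = -15)
-(39*32 + (65 + f(H))/(l(6) - 61)) = -(39*32 + (65 + 2)/(-15 - 61)) = -(1248 + 67/(-76)) = -(1248 + 67*(-1/76)) = -(1248 - 67/76) = -1*94781/76 = -94781/76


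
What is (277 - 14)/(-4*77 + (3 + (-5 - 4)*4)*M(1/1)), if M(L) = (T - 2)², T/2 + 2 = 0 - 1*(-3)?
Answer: -263/308 ≈ -0.85390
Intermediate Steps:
T = 2 (T = -4 + 2*(0 - 1*(-3)) = -4 + 2*(0 + 3) = -4 + 2*3 = -4 + 6 = 2)
M(L) = 0 (M(L) = (2 - 2)² = 0² = 0)
(277 - 14)/(-4*77 + (3 + (-5 - 4)*4)*M(1/1)) = (277 - 14)/(-4*77 + (3 + (-5 - 4)*4)*0) = 263/(-308 + (3 - 9*4)*0) = 263/(-308 + (3 - 36)*0) = 263/(-308 - 33*0) = 263/(-308 + 0) = 263/(-308) = 263*(-1/308) = -263/308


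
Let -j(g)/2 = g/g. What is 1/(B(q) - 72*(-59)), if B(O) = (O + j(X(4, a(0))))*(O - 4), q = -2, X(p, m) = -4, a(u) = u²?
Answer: 1/4272 ≈ 0.00023408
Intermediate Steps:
j(g) = -2 (j(g) = -2*g/g = -2*1 = -2)
B(O) = (-4 + O)*(-2 + O) (B(O) = (O - 2)*(O - 4) = (-2 + O)*(-4 + O) = (-4 + O)*(-2 + O))
1/(B(q) - 72*(-59)) = 1/((8 + (-2)² - 6*(-2)) - 72*(-59)) = 1/((8 + 4 + 12) + 4248) = 1/(24 + 4248) = 1/4272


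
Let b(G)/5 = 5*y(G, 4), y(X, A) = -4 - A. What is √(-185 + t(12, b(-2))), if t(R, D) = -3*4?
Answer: I*√197 ≈ 14.036*I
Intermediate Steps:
b(G) = -200 (b(G) = 5*(5*(-4 - 1*4)) = 5*(5*(-4 - 4)) = 5*(5*(-8)) = 5*(-40) = -200)
t(R, D) = -12
√(-185 + t(12, b(-2))) = √(-185 - 12) = √(-197) = I*√197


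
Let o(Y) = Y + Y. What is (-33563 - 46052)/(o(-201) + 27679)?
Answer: -79615/27277 ≈ -2.9188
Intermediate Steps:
o(Y) = 2*Y
(-33563 - 46052)/(o(-201) + 27679) = (-33563 - 46052)/(2*(-201) + 27679) = -79615/(-402 + 27679) = -79615/27277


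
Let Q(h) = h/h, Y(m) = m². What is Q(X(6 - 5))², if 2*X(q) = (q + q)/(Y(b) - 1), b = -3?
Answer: 1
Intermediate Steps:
X(q) = q/8 (X(q) = ((q + q)/((-3)² - 1))/2 = ((2*q)/(9 - 1))/2 = ((2*q)/8)/2 = ((2*q)*(⅛))/2 = (q/4)/2 = q/8)
Q(h) = 1
Q(X(6 - 5))² = 1² = 1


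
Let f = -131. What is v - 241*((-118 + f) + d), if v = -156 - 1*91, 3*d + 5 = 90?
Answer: 158801/3 ≈ 52934.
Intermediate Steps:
d = 85/3 (d = -5/3 + (⅓)*90 = -5/3 + 30 = 85/3 ≈ 28.333)
v = -247 (v = -156 - 91 = -247)
v - 241*((-118 + f) + d) = -247 - 241*((-118 - 131) + 85/3) = -247 - 241*(-249 + 85/3) = -247 - 241*(-662/3) = -247 + 159542/3 = 158801/3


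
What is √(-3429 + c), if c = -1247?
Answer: 2*I*√1169 ≈ 68.381*I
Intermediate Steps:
√(-3429 + c) = √(-3429 - 1247) = √(-4676) = 2*I*√1169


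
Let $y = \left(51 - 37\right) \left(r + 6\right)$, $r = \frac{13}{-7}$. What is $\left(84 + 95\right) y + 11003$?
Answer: $21385$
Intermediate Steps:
$r = - \frac{13}{7}$ ($r = 13 \left(- \frac{1}{7}\right) = - \frac{13}{7} \approx -1.8571$)
$y = 58$ ($y = \left(51 - 37\right) \left(- \frac{13}{7} + 6\right) = 14 \cdot \frac{29}{7} = 58$)
$\left(84 + 95\right) y + 11003 = \left(84 + 95\right) 58 + 11003 = 179 \cdot 58 + 11003 = 10382 + 11003 = 21385$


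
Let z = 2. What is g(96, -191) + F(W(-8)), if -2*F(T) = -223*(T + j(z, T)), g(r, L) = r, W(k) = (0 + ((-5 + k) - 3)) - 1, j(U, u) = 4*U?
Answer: -1815/2 ≈ -907.50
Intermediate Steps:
W(k) = -9 + k (W(k) = (0 + (-8 + k)) - 1 = (-8 + k) - 1 = -9 + k)
F(T) = 892 + 223*T/2 (F(T) = -(-223)*(T + 4*2)/2 = -(-223)*(T + 8)/2 = -(-223)*(8 + T)/2 = -(-1784 - 223*T)/2 = 892 + 223*T/2)
g(96, -191) + F(W(-8)) = 96 + (892 + 223*(-9 - 8)/2) = 96 + (892 + (223/2)*(-17)) = 96 + (892 - 3791/2) = 96 - 2007/2 = -1815/2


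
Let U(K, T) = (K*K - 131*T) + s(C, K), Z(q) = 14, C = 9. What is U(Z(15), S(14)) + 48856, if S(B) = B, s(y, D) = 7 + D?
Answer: 47239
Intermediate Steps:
U(K, T) = 7 + K + K² - 131*T (U(K, T) = (K*K - 131*T) + (7 + K) = (K² - 131*T) + (7 + K) = 7 + K + K² - 131*T)
U(Z(15), S(14)) + 48856 = (7 + 14 + 14² - 131*14) + 48856 = (7 + 14 + 196 - 1834) + 48856 = -1617 + 48856 = 47239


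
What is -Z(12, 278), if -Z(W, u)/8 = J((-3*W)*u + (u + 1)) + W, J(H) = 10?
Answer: 176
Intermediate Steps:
Z(W, u) = -80 - 8*W (Z(W, u) = -8*(10 + W) = -80 - 8*W)
-Z(12, 278) = -(-80 - 8*12) = -(-80 - 96) = -1*(-176) = 176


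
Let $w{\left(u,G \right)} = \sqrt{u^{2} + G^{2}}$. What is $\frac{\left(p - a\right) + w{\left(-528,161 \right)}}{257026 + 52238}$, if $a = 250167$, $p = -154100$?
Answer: $- \frac{404267}{309264} + \frac{\sqrt{304705}}{309264} \approx -1.3054$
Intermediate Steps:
$w{\left(u,G \right)} = \sqrt{G^{2} + u^{2}}$
$\frac{\left(p - a\right) + w{\left(-528,161 \right)}}{257026 + 52238} = \frac{\left(-154100 - 250167\right) + \sqrt{161^{2} + \left(-528\right)^{2}}}{257026 + 52238} = \frac{\left(-154100 - 250167\right) + \sqrt{25921 + 278784}}{309264} = \left(-404267 + \sqrt{304705}\right) \frac{1}{309264} = - \frac{404267}{309264} + \frac{\sqrt{304705}}{309264}$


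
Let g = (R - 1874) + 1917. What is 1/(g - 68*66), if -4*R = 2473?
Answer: -4/20253 ≈ -0.00019750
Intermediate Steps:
R = -2473/4 (R = -1/4*2473 = -2473/4 ≈ -618.25)
g = -2301/4 (g = (-2473/4 - 1874) + 1917 = -9969/4 + 1917 = -2301/4 ≈ -575.25)
1/(g - 68*66) = 1/(-2301/4 - 68*66) = 1/(-2301/4 - 4488) = 1/(-20253/4) = -4/20253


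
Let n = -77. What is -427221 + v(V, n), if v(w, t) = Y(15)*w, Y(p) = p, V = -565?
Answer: -435696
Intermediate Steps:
v(w, t) = 15*w
-427221 + v(V, n) = -427221 + 15*(-565) = -427221 - 8475 = -435696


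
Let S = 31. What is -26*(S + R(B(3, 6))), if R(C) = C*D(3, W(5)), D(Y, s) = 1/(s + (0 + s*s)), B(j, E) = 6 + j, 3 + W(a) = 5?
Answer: -845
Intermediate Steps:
W(a) = 2 (W(a) = -3 + 5 = 2)
D(Y, s) = 1/(s + s²) (D(Y, s) = 1/(s + (0 + s²)) = 1/(s + s²))
R(C) = C/6 (R(C) = C*(1/(2*(1 + 2))) = C*((½)/3) = C*((½)*(⅓)) = C*(⅙) = C/6)
-26*(S + R(B(3, 6))) = -26*(31 + (6 + 3)/6) = -26*(31 + (⅙)*9) = -26*(31 + 3/2) = -26*65/2 = -845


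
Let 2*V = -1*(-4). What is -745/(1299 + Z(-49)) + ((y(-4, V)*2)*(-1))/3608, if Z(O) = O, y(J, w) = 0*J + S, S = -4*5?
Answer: -65949/112750 ≈ -0.58491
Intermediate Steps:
V = 2 (V = (-1*(-4))/2 = (½)*4 = 2)
S = -20
y(J, w) = -20 (y(J, w) = 0*J - 20 = 0 - 20 = -20)
-745/(1299 + Z(-49)) + ((y(-4, V)*2)*(-1))/3608 = -745/(1299 - 49) + (-20*2*(-1))/3608 = -745/1250 - 40*(-1)*(1/3608) = -745*1/1250 + 40*(1/3608) = -149/250 + 5/451 = -65949/112750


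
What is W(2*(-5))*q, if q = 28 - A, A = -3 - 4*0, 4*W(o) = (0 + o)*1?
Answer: -155/2 ≈ -77.500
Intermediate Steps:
W(o) = o/4 (W(o) = ((0 + o)*1)/4 = (o*1)/4 = o/4)
A = -3 (A = -3 + 0 = -3)
q = 31 (q = 28 - 1*(-3) = 28 + 3 = 31)
W(2*(-5))*q = ((2*(-5))/4)*31 = ((1/4)*(-10))*31 = -5/2*31 = -155/2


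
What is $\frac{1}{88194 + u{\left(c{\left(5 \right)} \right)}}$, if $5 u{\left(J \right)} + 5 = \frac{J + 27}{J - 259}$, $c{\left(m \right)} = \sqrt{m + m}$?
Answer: $\frac{18484972820}{1630244821904613} + \frac{715 \sqrt{10}}{6520979287618452} \approx 1.1339 \cdot 10^{-5}$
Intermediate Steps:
$c{\left(m \right)} = \sqrt{2} \sqrt{m}$ ($c{\left(m \right)} = \sqrt{2 m} = \sqrt{2} \sqrt{m}$)
$u{\left(J \right)} = -1 + \frac{27 + J}{5 \left(-259 + J\right)}$ ($u{\left(J \right)} = -1 + \frac{\left(J + 27\right) \frac{1}{J - 259}}{5} = -1 + \frac{\left(27 + J\right) \frac{1}{-259 + J}}{5} = -1 + \frac{\frac{1}{-259 + J} \left(27 + J\right)}{5} = -1 + \frac{27 + J}{5 \left(-259 + J\right)}$)
$\frac{1}{88194 + u{\left(c{\left(5 \right)} \right)}} = \frac{1}{88194 + \frac{2 \left(661 - 2 \sqrt{2} \sqrt{5}\right)}{5 \left(-259 + \sqrt{2} \sqrt{5}\right)}} = \frac{1}{88194 + \frac{2 \left(661 - 2 \sqrt{10}\right)}{5 \left(-259 + \sqrt{10}\right)}}$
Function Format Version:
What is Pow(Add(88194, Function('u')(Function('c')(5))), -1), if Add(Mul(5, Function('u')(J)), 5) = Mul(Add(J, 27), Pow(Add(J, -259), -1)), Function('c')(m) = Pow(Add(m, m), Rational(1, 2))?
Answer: Add(Rational(18484972820, 1630244821904613), Mul(Rational(715, 6520979287618452), Pow(10, Rational(1, 2)))) ≈ 1.1339e-5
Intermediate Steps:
Function('c')(m) = Mul(Pow(2, Rational(1, 2)), Pow(m, Rational(1, 2))) (Function('c')(m) = Pow(Mul(2, m), Rational(1, 2)) = Mul(Pow(2, Rational(1, 2)), Pow(m, Rational(1, 2))))
Function('u')(J) = Add(-1, Mul(Rational(1, 5), Pow(Add(-259, J), -1), Add(27, J))) (Function('u')(J) = Add(-1, Mul(Rational(1, 5), Mul(Add(J, 27), Pow(Add(J, -259), -1)))) = Add(-1, Mul(Rational(1, 5), Mul(Add(27, J), Pow(Add(-259, J), -1)))) = Add(-1, Mul(Rational(1, 5), Mul(Pow(Add(-259, J), -1), Add(27, J)))) = Add(-1, Mul(Rational(1, 5), Pow(Add(-259, J), -1), Add(27, J))))
Pow(Add(88194, Function('u')(Function('c')(5))), -1) = Pow(Add(88194, Mul(Rational(2, 5), Pow(Add(-259, Mul(Pow(2, Rational(1, 2)), Pow(5, Rational(1, 2)))), -1), Add(661, Mul(-2, Mul(Pow(2, Rational(1, 2)), Pow(5, Rational(1, 2))))))), -1) = Pow(Add(88194, Mul(Rational(2, 5), Pow(Add(-259, Pow(10, Rational(1, 2))), -1), Add(661, Mul(-2, Pow(10, Rational(1, 2)))))), -1)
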